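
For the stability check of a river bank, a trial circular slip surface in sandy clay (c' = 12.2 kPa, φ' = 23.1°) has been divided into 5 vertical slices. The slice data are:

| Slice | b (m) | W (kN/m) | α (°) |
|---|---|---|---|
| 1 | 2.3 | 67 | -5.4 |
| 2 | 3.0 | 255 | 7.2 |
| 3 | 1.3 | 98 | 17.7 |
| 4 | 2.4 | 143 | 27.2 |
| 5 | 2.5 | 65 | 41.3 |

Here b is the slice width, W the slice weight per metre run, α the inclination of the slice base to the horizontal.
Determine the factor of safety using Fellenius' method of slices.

FS = 2.48

Ordinary method of slices: FS = Σ[c'·Δl_i + (W_i cosα_i)·tanφ'] / Σ W_i sinα_i, with Δl_i = b_i / cosα_i.
Slice 1: Δl = 2.3/cos(-5.4°) = 2.310 m; N'_1 = 67·cos(-5.4°) = 66.7; c'Δl = 28.19; W sinα = -6.3
Slice 2: Δl = 3.0/cos7.2° = 3.024 m; N'_2 = 255·cos7.2° = 253.0; c'Δl = 36.89; W sinα = 32.0
Slice 3: Δl = 1.3/cos17.7° = 1.365 m; N'_3 = 98·cos17.7° = 93.4; c'Δl = 16.65; W sinα = 29.8
Slice 4: Δl = 2.4/cos27.2° = 2.698 m; N'_4 = 143·cos27.2° = 127.2; c'Δl = 32.92; W sinα = 65.4
Slice 5: Δl = 2.5/cos41.3° = 3.328 m; N'_5 = 65·cos41.3° = 48.8; c'Δl = 40.60; W sinα = 42.9
Σc'Δl = 155.2 kN/m; ΣN' = 589.1 kN/m; ΣW sinα = 163.7 kN/m
Resisting = 155.2 + 589.1·tan23.1° = 155.2 + 251.3 = 406.5 kN/m
FS = 406.5 / 163.7 = 2.483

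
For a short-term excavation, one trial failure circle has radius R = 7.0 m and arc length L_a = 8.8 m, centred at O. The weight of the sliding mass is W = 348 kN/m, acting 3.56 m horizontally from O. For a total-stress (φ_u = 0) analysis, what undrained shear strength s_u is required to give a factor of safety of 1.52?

s_u = 30.6 kPa

FS = s_u·L_a·R / (W·d), so s_u = FS·W·d / (L_a·R).
s_u = 1.52·348·3.56 / (8.80·7.0) = 1883.1 / 61.60 = 30.57 kPa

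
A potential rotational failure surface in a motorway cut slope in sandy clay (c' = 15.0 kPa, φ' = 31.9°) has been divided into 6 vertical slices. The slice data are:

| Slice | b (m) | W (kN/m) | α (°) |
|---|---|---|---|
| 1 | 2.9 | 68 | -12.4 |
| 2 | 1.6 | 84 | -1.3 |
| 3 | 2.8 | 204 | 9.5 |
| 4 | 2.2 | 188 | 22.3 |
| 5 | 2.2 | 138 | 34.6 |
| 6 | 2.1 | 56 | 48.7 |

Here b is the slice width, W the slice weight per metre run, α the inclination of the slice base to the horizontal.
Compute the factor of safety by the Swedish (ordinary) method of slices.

FS = 3.14

Ordinary method of slices: FS = Σ[c'·Δl_i + (W_i cosα_i)·tanφ'] / Σ W_i sinα_i, with Δl_i = b_i / cosα_i.
Slice 1: Δl = 2.9/cos(-12.4°) = 2.969 m; N'_1 = 68·cos(-12.4°) = 66.4; c'Δl = 44.54; W sinα = -14.6
Slice 2: Δl = 1.6/cos(-1.3°) = 1.600 m; N'_2 = 84·cos(-1.3°) = 84.0; c'Δl = 24.01; W sinα = -1.9
Slice 3: Δl = 2.8/cos9.5° = 2.839 m; N'_3 = 204·cos9.5° = 201.2; c'Δl = 42.58; W sinα = 33.7
Slice 4: Δl = 2.2/cos22.3° = 2.378 m; N'_4 = 188·cos22.3° = 173.9; c'Δl = 35.67; W sinα = 71.3
Slice 5: Δl = 2.2/cos34.6° = 2.673 m; N'_5 = 138·cos34.6° = 113.6; c'Δl = 40.09; W sinα = 78.4
Slice 6: Δl = 2.1/cos48.7° = 3.182 m; N'_6 = 56·cos48.7° = 37.0; c'Δl = 47.73; W sinα = 42.1
Σc'Δl = 234.6 kN/m; ΣN' = 676.1 kN/m; ΣW sinα = 208.9 kN/m
Resisting = 234.6 + 676.1·tan31.9° = 234.6 + 420.8 = 655.4 kN/m
FS = 655.4 / 208.9 = 3.137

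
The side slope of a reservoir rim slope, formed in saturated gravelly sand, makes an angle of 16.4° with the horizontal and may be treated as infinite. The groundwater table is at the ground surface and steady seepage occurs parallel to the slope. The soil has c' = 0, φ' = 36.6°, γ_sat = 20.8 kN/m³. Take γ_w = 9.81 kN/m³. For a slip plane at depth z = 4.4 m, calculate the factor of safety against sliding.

FS = 1.33

With seepage parallel to the slope and the water table at the surface, the effective normal stress on the slip plane uses the buoyant unit weight γ' = γ_sat − γ_w while the driving shear stress uses γ_sat:
FS = [c' + γ' z cos²β tanφ'] / [γ_sat z sinβ cosβ]
(For c' = 0 this reduces to FS = (γ'/γ_sat)·tanφ'/tanβ.)
γ' = 20.8 − 9.81 = 10.99 kN/m³
Numerator = 0.0 + 10.99·4.4·cos²16.4°·tan36.6° = 0.0 + 10.99·4.4·0.9203·0.7427 = 33.050 kPa
Denominator = 20.8·4.4·sin16.4°·cos16.4° = 20.8·4.4·0.2823·0.9593 = 24.789 kPa
FS = 33.050 / 24.789 = 1.333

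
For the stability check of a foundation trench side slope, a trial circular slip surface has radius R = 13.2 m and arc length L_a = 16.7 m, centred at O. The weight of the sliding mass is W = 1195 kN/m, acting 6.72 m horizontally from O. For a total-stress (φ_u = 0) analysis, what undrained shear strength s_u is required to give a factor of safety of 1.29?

s_u = 47.0 kPa

FS = s_u·L_a·R / (W·d), so s_u = FS·W·d / (L_a·R).
s_u = 1.29·1195·6.72 / (16.70·13.2) = 10359.2 / 220.44 = 46.99 kPa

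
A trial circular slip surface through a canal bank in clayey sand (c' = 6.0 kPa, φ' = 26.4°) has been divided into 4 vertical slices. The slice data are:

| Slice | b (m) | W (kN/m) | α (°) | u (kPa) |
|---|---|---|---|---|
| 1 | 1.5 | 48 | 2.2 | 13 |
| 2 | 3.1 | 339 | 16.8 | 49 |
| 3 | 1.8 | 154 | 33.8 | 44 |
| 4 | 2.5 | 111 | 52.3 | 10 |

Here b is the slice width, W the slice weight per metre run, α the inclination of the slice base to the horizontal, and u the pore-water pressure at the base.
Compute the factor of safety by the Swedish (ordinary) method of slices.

FS = 0.70

Ordinary method of slices: FS = Σ[c'·Δl_i + (W_i cosα_i − u_i·Δl_i)·tanφ'] / Σ W_i sinα_i, with Δl_i = b_i / cosα_i.
Slice 1: Δl = 1.5/cos2.2° = 1.501 m; N'_1 = 48·cos2.2° − 13·1.501 = 28.5; c'Δl = 9.01; W sinα = 1.8
Slice 2: Δl = 3.1/cos16.8° = 3.238 m; N'_2 = 339·cos16.8° − 49·3.238 = 165.9; c'Δl = 19.43; W sinα = 98.0
Slice 3: Δl = 1.8/cos33.8° = 2.166 m; N'_3 = 154·cos33.8° − 44·2.166 = 32.7; c'Δl = 13.00; W sinα = 85.7
Slice 4: Δl = 2.5/cos52.3° = 4.088 m; N'_4 = 111·cos52.3° − 10·4.088 = 27.0; c'Δl = 24.53; W sinα = 87.8
Σc'Δl = 66.0 kN/m; ΣN' = 254.0 kN/m; ΣW sinα = 273.3 kN/m
Resisting = 66.0 + 254.0·tan26.4° = 66.0 + 126.1 = 192.0 kN/m
FS = 192.0 / 273.3 = 0.703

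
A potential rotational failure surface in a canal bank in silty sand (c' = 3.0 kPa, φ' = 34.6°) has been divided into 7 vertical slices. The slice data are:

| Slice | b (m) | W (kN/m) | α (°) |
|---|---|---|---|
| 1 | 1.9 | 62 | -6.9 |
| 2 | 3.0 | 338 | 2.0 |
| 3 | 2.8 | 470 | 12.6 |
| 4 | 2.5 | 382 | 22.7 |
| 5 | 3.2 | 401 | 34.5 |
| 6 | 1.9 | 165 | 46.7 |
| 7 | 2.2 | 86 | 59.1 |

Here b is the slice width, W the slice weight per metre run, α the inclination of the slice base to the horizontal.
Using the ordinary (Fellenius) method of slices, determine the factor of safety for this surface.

Ordinary method of slices: FS = Σ[c'·Δl_i + (W_i cosα_i)·tanφ'] / Σ W_i sinα_i, with Δl_i = b_i / cosα_i.
Slice 1: Δl = 1.9/cos(-6.9°) = 1.914 m; N'_1 = 62·cos(-6.9°) = 61.6; c'Δl = 5.74; W sinα = -7.4
Slice 2: Δl = 3.0/cos2.0° = 3.002 m; N'_2 = 338·cos2.0° = 337.8; c'Δl = 9.01; W sinα = 11.8
Slice 3: Δl = 2.8/cos12.6° = 2.869 m; N'_3 = 470·cos12.6° = 458.7; c'Δl = 8.61; W sinα = 102.5
Slice 4: Δl = 2.5/cos22.7° = 2.710 m; N'_4 = 382·cos22.7° = 352.4; c'Δl = 8.13; W sinα = 147.4
Slice 5: Δl = 3.2/cos34.5° = 3.883 m; N'_5 = 401·cos34.5° = 330.5; c'Δl = 11.65; W sinα = 227.1
Slice 6: Δl = 1.9/cos46.7° = 2.770 m; N'_6 = 165·cos46.7° = 113.2; c'Δl = 8.31; W sinα = 120.1
Slice 7: Δl = 2.2/cos59.1° = 4.284 m; N'_7 = 86·cos59.1° = 44.2; c'Δl = 12.85; W sinα = 73.8
Σc'Δl = 64.3 kN/m; ΣN' = 1698.2 kN/m; ΣW sinα = 675.3 kN/m
Resisting = 64.3 + 1698.2·tan34.6° = 64.3 + 1171.5 = 1235.8 kN/m
FS = 1235.8 / 675.3 = 1.830

FS = 1.83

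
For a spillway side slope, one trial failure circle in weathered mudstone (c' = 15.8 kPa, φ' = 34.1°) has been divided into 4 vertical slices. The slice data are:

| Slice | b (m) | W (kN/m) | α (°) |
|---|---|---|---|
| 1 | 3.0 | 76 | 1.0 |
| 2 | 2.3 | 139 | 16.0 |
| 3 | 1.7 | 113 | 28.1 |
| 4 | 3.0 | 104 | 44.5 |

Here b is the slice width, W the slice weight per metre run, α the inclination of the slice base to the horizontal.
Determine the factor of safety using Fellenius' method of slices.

FS = 2.66

Ordinary method of slices: FS = Σ[c'·Δl_i + (W_i cosα_i)·tanφ'] / Σ W_i sinα_i, with Δl_i = b_i / cosα_i.
Slice 1: Δl = 3.0/cos1.0° = 3.000 m; N'_1 = 76·cos1.0° = 76.0; c'Δl = 47.41; W sinα = 1.3
Slice 2: Δl = 2.3/cos16.0° = 2.393 m; N'_2 = 139·cos16.0° = 133.6; c'Δl = 37.80; W sinα = 38.3
Slice 3: Δl = 1.7/cos28.1° = 1.927 m; N'_3 = 113·cos28.1° = 99.7; c'Δl = 30.45; W sinα = 53.2
Slice 4: Δl = 3.0/cos44.5° = 4.206 m; N'_4 = 104·cos44.5° = 74.2; c'Δl = 66.46; W sinα = 72.9
Σc'Δl = 182.1 kN/m; ΣN' = 383.5 kN/m; ΣW sinα = 165.8 kN/m
Resisting = 182.1 + 383.5·tan34.1° = 182.1 + 259.6 = 441.7 kN/m
FS = 441.7 / 165.8 = 2.665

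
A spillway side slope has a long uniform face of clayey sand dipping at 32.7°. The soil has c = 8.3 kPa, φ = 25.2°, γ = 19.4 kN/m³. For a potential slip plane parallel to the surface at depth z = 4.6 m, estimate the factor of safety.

FS = 0.94

For an infinite slope with a slip plane parallel to the surface (no pore pressure): FS = [c + γz cos²β tanφ] / [γz sinβ cosβ].
γz = 19.4·4.6 = 89.24 kN/m²
Numerator = 8.3 + 89.24·cos²32.7°·tan25.2° = 8.3 + 89.24·0.7081·0.4706 = 38.037 kPa
Denominator = 89.24·sin32.7°·cos32.7° = 89.24·0.5402·0.8415 = 40.570 kPa
FS = 38.037 / 40.570 = 0.938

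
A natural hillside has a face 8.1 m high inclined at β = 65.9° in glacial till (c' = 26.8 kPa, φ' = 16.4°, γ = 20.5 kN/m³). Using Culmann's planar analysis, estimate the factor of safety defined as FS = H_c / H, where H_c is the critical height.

H_c = (4c'/γ) · sinβ cosφ' / [1 − cos(β − φ')]
    = (4·26.8/20.5) · sin65.9°·cos16.4° / [1 − cos49.5°]
    = 5.229 · 0.8757 / 0.3506 = 13.06 m
FS = H_c / H = 13.06 / 8.1 = 1.613

FS = 1.61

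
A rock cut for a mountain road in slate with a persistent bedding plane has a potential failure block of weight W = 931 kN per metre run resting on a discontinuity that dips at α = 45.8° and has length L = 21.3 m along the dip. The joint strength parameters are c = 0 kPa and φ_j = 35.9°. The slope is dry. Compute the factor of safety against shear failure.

Resolving the block weight along and normal to the plane and applying the Mohr–Coulomb strength on the joint:
N' = W cosα = 931·cos45.8° = 649.1 kN/m
Driving force T = W sinα = 931·sin45.8° = 667.4 kN/m
Resisting force R = c·L + N'·tanφ_j = 0·21.3 + 649.1·tan35.9° = 0.0 + 469.8 = 469.8 kN/m
FS = R / T = 469.8 / 667.4 = 0.704

FS = 0.70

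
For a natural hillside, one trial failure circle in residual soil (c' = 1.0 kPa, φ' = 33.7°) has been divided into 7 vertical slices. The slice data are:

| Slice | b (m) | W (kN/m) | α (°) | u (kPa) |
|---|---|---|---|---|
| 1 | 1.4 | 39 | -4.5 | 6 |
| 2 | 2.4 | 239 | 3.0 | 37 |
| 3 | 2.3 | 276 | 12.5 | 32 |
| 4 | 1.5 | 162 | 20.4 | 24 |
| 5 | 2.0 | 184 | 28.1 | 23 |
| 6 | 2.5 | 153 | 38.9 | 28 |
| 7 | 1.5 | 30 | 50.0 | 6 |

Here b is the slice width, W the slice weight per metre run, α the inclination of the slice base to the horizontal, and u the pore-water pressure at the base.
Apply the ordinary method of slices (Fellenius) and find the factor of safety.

Ordinary method of slices: FS = Σ[c'·Δl_i + (W_i cosα_i − u_i·Δl_i)·tanφ'] / Σ W_i sinα_i, with Δl_i = b_i / cosα_i.
Slice 1: Δl = 1.4/cos(-4.5°) = 1.404 m; N'_1 = 39·cos(-4.5°) − 6·1.404 = 30.5; c'Δl = 1.40; W sinα = -3.1
Slice 2: Δl = 2.4/cos3.0° = 2.403 m; N'_2 = 239·cos3.0° − 37·2.403 = 149.8; c'Δl = 2.40; W sinα = 12.5
Slice 3: Δl = 2.3/cos12.5° = 2.356 m; N'_3 = 276·cos12.5° − 32·2.356 = 194.1; c'Δl = 2.36; W sinα = 59.7
Slice 4: Δl = 1.5/cos20.4° = 1.600 m; N'_4 = 162·cos20.4° − 24·1.600 = 113.4; c'Δl = 1.60; W sinα = 56.5
Slice 5: Δl = 2.0/cos28.1° = 2.267 m; N'_5 = 184·cos28.1° − 23·2.267 = 110.2; c'Δl = 2.27; W sinα = 86.7
Slice 6: Δl = 2.5/cos38.9° = 3.212 m; N'_6 = 153·cos38.9° − 28·3.212 = 29.1; c'Δl = 3.21; W sinα = 96.1
Slice 7: Δl = 1.5/cos50.0° = 2.334 m; N'_7 = 30·cos50.0° − 6·2.334 = 5.3; c'Δl = 2.33; W sinα = 23.0
Σc'Δl = 15.6 kN/m; ΣN' = 632.3 kN/m; ΣW sinα = 331.4 kN/m
Resisting = 15.6 + 632.3·tan33.7° = 15.6 + 421.7 = 437.3 kN/m
FS = 437.3 / 331.4 = 1.319

FS = 1.32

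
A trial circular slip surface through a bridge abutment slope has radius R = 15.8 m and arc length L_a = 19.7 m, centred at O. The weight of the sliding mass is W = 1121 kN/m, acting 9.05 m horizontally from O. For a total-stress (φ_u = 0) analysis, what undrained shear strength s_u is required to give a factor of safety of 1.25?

s_u = 40.7 kPa

FS = s_u·L_a·R / (W·d), so s_u = FS·W·d / (L_a·R).
s_u = 1.25·1121·9.05 / (19.70·15.8) = 12681.3 / 311.26 = 40.74 kPa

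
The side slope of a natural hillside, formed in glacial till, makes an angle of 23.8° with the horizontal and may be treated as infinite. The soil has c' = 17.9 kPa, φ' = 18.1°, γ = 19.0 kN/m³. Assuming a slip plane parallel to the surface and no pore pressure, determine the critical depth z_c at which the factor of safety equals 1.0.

Setting FS = 1.00 in FS = [c' + γz cos²β tanφ'] / [γz sinβ cosβ] and solving for z:
z = c' / [γ cosβ (FS·sinβ − cosβ·tanφ')]
  = 17.9 / [19.0·cos23.8°·(1.00·sin23.8° − cos23.8°·tan18.1°)]
  = 17.9 / [19.0·0.9150·(1.00·0.4035 − 0.9150·0.3269)]
  = 17.9 / 1.8165 = 9.854 m

z_c = 9.85 m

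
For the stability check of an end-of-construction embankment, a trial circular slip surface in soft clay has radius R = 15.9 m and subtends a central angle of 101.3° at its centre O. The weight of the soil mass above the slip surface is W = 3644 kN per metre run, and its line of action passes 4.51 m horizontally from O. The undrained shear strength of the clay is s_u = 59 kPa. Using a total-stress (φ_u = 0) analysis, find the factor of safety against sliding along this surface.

FS = 1.60

Taking moments about the centre O, the resisting moment is provided by the undrained shear strength acting along the arc:
Arc length L_a = R·θ = 15.9·(101.3°·π/180) = 15.9·1.7680 = 28.11 m
M_R = s_u·L_a·R = 59·28.11·15.9 = 26371.4 kN·m/m
M_D = W·d = 3644·4.51 = 16434.4 kN·m/m
FS = M_R / M_D = 26371.4 / 16434.4 = 1.605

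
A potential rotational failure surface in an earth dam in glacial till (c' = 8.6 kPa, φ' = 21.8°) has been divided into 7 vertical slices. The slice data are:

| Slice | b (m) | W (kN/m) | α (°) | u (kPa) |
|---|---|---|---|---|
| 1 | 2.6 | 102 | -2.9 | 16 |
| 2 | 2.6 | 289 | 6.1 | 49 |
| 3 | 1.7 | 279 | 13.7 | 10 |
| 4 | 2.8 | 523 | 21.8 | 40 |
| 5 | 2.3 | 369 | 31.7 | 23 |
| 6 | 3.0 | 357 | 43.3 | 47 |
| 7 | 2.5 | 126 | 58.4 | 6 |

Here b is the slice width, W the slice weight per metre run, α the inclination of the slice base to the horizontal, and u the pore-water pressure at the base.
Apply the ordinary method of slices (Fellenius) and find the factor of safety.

Ordinary method of slices: FS = Σ[c'·Δl_i + (W_i cosα_i − u_i·Δl_i)·tanφ'] / Σ W_i sinα_i, with Δl_i = b_i / cosα_i.
Slice 1: Δl = 2.6/cos(-2.9°) = 2.603 m; N'_1 = 102·cos(-2.9°) − 16·2.603 = 60.2; c'Δl = 22.39; W sinα = -5.2
Slice 2: Δl = 2.6/cos6.1° = 2.615 m; N'_2 = 289·cos6.1° − 49·2.615 = 159.2; c'Δl = 22.49; W sinα = 30.7
Slice 3: Δl = 1.7/cos13.7° = 1.750 m; N'_3 = 279·cos13.7° − 10·1.750 = 253.6; c'Δl = 15.05; W sinα = 66.1
Slice 4: Δl = 2.8/cos21.8° = 3.016 m; N'_4 = 523·cos21.8° − 40·3.016 = 365.0; c'Δl = 25.93; W sinα = 194.2
Slice 5: Δl = 2.3/cos31.7° = 2.703 m; N'_5 = 369·cos31.7° − 23·2.703 = 251.8; c'Δl = 23.25; W sinα = 193.9
Slice 6: Δl = 3.0/cos43.3° = 4.122 m; N'_6 = 357·cos43.3° − 47·4.122 = 66.1; c'Δl = 35.45; W sinα = 244.8
Slice 7: Δl = 2.5/cos58.4° = 4.771 m; N'_7 = 126·cos58.4° − 6·4.771 = 37.4; c'Δl = 41.03; W sinα = 107.3
Σc'Δl = 185.6 kN/m; ΣN' = 1193.2 kN/m; ΣW sinα = 831.9 kN/m
Resisting = 185.6 + 1193.2·tan21.8° = 185.6 + 477.3 = 662.8 kN/m
FS = 662.8 / 831.9 = 0.797

FS = 0.80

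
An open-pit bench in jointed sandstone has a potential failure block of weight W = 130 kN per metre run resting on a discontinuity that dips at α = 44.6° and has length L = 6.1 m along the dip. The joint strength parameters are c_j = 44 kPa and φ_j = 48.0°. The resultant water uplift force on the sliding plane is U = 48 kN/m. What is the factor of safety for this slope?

FS = 3.48

Resolving the block weight along and normal to the plane and applying the Mohr–Coulomb strength on the joint:
N' = W cosα − U = 130·cos44.6° − 48 = 44.6 kN/m
Driving force T = W sinα = 130·sin44.6° = 91.3 kN/m
Resisting force R = c_j·L + N'·tanφ_j = 44·6.1 + 44.6·tan48.0° = 268.4 + 49.5 = 317.9 kN/m
FS = R / T = 317.9 / 91.3 = 3.483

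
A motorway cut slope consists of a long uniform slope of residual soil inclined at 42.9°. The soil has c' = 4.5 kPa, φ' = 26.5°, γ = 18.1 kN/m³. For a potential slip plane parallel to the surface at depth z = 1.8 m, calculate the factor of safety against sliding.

FS = 0.81

For an infinite slope with a slip plane parallel to the surface (no pore pressure): FS = [c' + γz cos²β tanφ'] / [γz sinβ cosβ].
γz = 18.1·1.8 = 32.58 kN/m²
Numerator = 4.5 + 32.58·cos²42.9°·tan26.5° = 4.5 + 32.58·0.5366·0.4986 = 13.217 kPa
Denominator = 32.58·sin42.9°·cos42.9° = 32.58·0.6807·0.7325 = 16.246 kPa
FS = 13.217 / 16.246 = 0.814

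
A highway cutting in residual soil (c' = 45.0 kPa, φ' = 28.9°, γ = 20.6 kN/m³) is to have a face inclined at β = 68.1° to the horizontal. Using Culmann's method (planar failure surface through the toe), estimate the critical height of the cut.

H_c = 31.54 m

Culmann's analysis gives the critical failure plane at α_cr = (β + φ')/2 = (68.1 + 28.9)/2 = 48.5°, and the critical height
H_c = (4c'/γ) · sinβ cosφ' / [1 − cos(β − φ')]
    = (4·45.0/20.6) · sin68.1°·cos28.9° / [1 − cos(39.2°)]
    = 8.738 · 0.9278·0.8755 / [1 − 0.7749]
    = 8.738 · 0.8123 / 0.2251
    = 31.54 m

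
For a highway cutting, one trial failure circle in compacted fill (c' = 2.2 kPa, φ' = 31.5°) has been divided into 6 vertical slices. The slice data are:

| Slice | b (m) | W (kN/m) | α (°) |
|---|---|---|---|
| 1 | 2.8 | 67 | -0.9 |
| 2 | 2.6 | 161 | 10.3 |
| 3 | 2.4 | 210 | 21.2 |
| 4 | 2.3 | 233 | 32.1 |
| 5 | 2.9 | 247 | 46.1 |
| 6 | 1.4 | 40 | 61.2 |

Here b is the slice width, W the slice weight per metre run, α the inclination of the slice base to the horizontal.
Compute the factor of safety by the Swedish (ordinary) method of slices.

FS = 1.21

Ordinary method of slices: FS = Σ[c'·Δl_i + (W_i cosα_i)·tanφ'] / Σ W_i sinα_i, with Δl_i = b_i / cosα_i.
Slice 1: Δl = 2.8/cos(-0.9°) = 2.800 m; N'_1 = 67·cos(-0.9°) = 67.0; c'Δl = 6.16; W sinα = -1.1
Slice 2: Δl = 2.6/cos10.3° = 2.643 m; N'_2 = 161·cos10.3° = 158.4; c'Δl = 5.81; W sinα = 28.8
Slice 3: Δl = 2.4/cos21.2° = 2.574 m; N'_3 = 210·cos21.2° = 195.8; c'Δl = 5.66; W sinα = 75.9
Slice 4: Δl = 2.3/cos32.1° = 2.715 m; N'_4 = 233·cos32.1° = 197.4; c'Δl = 5.97; W sinα = 123.8
Slice 5: Δl = 2.9/cos46.1° = 4.182 m; N'_5 = 247·cos46.1° = 171.3; c'Δl = 9.20; W sinα = 178.0
Slice 6: Δl = 1.4/cos61.2° = 2.906 m; N'_6 = 40·cos61.2° = 19.3; c'Δl = 6.39; W sinα = 35.1
Σc'Δl = 39.2 kN/m; ΣN' = 809.1 kN/m; ΣW sinα = 440.5 kN/m
Resisting = 39.2 + 809.1·tan31.5° = 39.2 + 495.8 = 535.0 kN/m
FS = 535.0 / 440.5 = 1.215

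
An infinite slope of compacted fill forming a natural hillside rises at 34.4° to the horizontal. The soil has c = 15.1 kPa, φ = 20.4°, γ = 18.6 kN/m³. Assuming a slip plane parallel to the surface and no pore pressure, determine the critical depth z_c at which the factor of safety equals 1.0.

z_c = 3.81 m

Setting FS = 1.00 in FS = [c + γz cos²β tanφ] / [γz sinβ cosβ] and solving for z:
z = c / [γ cosβ (FS·sinβ − cosβ·tanφ)]
  = 15.1 / [18.6·cos34.4°·(1.00·sin34.4° − cos34.4°·tan20.4°)]
  = 15.1 / [18.6·0.8251·(1.00·0.5650 − 0.8251·0.3719)]
  = 15.1 / 3.9612 = 3.812 m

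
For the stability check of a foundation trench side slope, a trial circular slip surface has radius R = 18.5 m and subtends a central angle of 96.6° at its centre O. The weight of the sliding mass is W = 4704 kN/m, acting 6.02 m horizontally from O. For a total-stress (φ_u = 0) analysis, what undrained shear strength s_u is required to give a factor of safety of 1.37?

FS = s_u·L_a·R / (W·d), so s_u = FS·W·d / (L_a·R).
Arc length L_a = R·θ = 18.5·(96.6°·π/180) = 18.5·1.6860 = 31.19 m
s_u = 1.37·4704·6.02 / (31.19·18.5) = 38795.8 / 577.03 = 67.23 kPa

s_u = 67.2 kPa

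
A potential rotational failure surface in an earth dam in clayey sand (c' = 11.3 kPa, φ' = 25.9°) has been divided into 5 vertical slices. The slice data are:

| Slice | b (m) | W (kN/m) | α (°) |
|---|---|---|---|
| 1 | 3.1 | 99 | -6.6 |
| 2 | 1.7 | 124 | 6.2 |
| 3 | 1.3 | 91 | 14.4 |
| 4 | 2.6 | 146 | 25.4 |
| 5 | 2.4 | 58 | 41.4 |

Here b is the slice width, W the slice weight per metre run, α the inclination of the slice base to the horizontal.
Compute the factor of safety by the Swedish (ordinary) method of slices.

Ordinary method of slices: FS = Σ[c'·Δl_i + (W_i cosα_i)·tanφ'] / Σ W_i sinα_i, with Δl_i = b_i / cosα_i.
Slice 1: Δl = 3.1/cos(-6.6°) = 3.121 m; N'_1 = 99·cos(-6.6°) = 98.3; c'Δl = 35.26; W sinα = -11.4
Slice 2: Δl = 1.7/cos6.2° = 1.710 m; N'_2 = 124·cos6.2° = 123.3; c'Δl = 19.32; W sinα = 13.4
Slice 3: Δl = 1.3/cos14.4° = 1.342 m; N'_3 = 91·cos14.4° = 88.1; c'Δl = 15.17; W sinα = 22.6
Slice 4: Δl = 2.6/cos25.4° = 2.878 m; N'_4 = 146·cos25.4° = 131.9; c'Δl = 32.52; W sinα = 62.6
Slice 5: Δl = 2.4/cos41.4° = 3.200 m; N'_5 = 58·cos41.4° = 43.5; c'Δl = 36.15; W sinα = 38.4
Σc'Δl = 138.4 kN/m; ΣN' = 485.2 kN/m; ΣW sinα = 125.6 kN/m
Resisting = 138.4 + 485.2·tan25.9° = 138.4 + 235.6 = 374.0 kN/m
FS = 374.0 / 125.6 = 2.977

FS = 2.98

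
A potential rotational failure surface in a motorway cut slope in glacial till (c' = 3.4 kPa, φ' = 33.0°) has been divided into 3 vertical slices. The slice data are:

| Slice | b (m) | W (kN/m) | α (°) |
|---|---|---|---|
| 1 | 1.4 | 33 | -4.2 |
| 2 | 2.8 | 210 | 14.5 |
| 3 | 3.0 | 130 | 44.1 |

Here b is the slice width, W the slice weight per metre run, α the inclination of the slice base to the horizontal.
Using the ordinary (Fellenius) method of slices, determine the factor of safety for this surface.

Ordinary method of slices: FS = Σ[c'·Δl_i + (W_i cosα_i)·tanφ'] / Σ W_i sinα_i, with Δl_i = b_i / cosα_i.
Slice 1: Δl = 1.4/cos(-4.2°) = 1.404 m; N'_1 = 33·cos(-4.2°) = 32.9; c'Δl = 4.77; W sinα = -2.4
Slice 2: Δl = 2.8/cos14.5° = 2.892 m; N'_2 = 210·cos14.5° = 203.3; c'Δl = 9.83; W sinα = 52.6
Slice 3: Δl = 3.0/cos44.1° = 4.178 m; N'_3 = 130·cos44.1° = 93.4; c'Δl = 14.20; W sinα = 90.5
Σc'Δl = 28.8 kN/m; ΣN' = 329.6 kN/m; ΣW sinα = 140.6 kN/m
Resisting = 28.8 + 329.6·tan33.0° = 28.8 + 214.0 = 242.8 kN/m
FS = 242.8 / 140.6 = 1.727

FS = 1.73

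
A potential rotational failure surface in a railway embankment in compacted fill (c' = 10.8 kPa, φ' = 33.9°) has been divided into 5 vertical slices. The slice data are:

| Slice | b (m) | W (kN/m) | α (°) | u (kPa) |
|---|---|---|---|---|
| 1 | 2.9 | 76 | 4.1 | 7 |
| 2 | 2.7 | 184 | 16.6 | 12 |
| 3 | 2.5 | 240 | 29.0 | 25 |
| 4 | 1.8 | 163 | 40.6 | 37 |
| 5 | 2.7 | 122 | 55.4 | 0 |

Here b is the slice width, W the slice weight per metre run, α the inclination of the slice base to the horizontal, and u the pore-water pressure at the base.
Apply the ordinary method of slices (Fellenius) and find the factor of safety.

FS = 1.22

Ordinary method of slices: FS = Σ[c'·Δl_i + (W_i cosα_i − u_i·Δl_i)·tanφ'] / Σ W_i sinα_i, with Δl_i = b_i / cosα_i.
Slice 1: Δl = 2.9/cos4.1° = 2.907 m; N'_1 = 76·cos4.1° − 7·2.907 = 55.5; c'Δl = 31.40; W sinα = 5.4
Slice 2: Δl = 2.7/cos16.6° = 2.817 m; N'_2 = 184·cos16.6° − 12·2.817 = 142.5; c'Δl = 30.43; W sinα = 52.6
Slice 3: Δl = 2.5/cos29.0° = 2.858 m; N'_3 = 240·cos29.0° − 25·2.858 = 138.4; c'Δl = 30.87; W sinα = 116.4
Slice 4: Δl = 1.8/cos40.6° = 2.371 m; N'_4 = 163·cos40.6° − 37·2.371 = 36.0; c'Δl = 25.60; W sinα = 106.1
Slice 5: Δl = 2.7/cos55.4° = 4.755 m; N'_5 = 122·cos55.4° − 0·4.755 = 69.3; c'Δl = 51.35; W sinα = 100.4
Σc'Δl = 169.7 kN/m; ΣN' = 441.7 kN/m; ΣW sinα = 380.9 kN/m
Resisting = 169.7 + 441.7·tan33.9° = 169.7 + 296.8 = 466.5 kN/m
FS = 466.5 / 380.9 = 1.225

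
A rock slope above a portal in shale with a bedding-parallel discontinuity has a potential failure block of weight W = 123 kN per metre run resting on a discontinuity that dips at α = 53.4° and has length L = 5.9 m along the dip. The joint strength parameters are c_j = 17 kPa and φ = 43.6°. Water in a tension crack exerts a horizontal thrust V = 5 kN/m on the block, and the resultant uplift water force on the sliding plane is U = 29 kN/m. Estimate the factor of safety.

FS = 1.36

Resolving the block weight along and normal to the plane and applying the Mohr–Coulomb strength on the joint:
N' = W cosα − U − V sinα = 123·cos53.4° − 29 − 5·sin53.4° = 40.3 kN/m
Driving force T = W sinα + V cosα = 123·sin53.4° + 5·cos53.4° = 101.7 kN/m
Resisting force R = c_j·L + N'·tanφ = 17·5.9 + 40.3·tan43.6° = 100.3 + 38.4 = 138.7 kN/m
FS = R / T = 138.7 / 101.7 = 1.363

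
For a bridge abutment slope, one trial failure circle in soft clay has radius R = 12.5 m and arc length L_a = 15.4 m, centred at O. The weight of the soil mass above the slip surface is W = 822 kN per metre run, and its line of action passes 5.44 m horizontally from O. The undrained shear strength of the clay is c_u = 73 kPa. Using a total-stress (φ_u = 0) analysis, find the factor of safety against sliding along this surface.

Taking moments about the centre O, the resisting moment is provided by the undrained shear strength acting along the arc:
M_R = c_u·L_a·R = 73·15.40·12.5 = 14052.5 kN·m/m
M_D = W·d = 822·5.44 = 4471.7 kN·m/m
FS = M_R / M_D = 14052.5 / 4471.7 = 3.143

FS = 3.14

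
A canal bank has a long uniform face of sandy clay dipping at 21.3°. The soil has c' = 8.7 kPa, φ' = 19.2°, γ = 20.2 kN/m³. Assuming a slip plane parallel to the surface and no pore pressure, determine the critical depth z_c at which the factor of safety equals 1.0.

z_c = 11.91 m

Setting FS = 1.00 in FS = [c' + γz cos²β tanφ'] / [γz sinβ cosβ] and solving for z:
z = c' / [γ cosβ (FS·sinβ − cosβ·tanφ')]
  = 8.7 / [20.2·cos21.3°·(1.00·sin21.3° − cos21.3°·tan19.2°)]
  = 8.7 / [20.2·0.9317·(1.00·0.3633 − 0.9317·0.3482)]
  = 8.7 / 0.7303 = 11.914 m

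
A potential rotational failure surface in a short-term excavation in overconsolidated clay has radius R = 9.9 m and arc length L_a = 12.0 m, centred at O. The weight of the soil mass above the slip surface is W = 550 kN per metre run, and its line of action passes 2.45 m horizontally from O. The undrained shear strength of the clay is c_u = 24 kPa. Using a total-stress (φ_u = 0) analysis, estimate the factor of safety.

FS = 2.12

Taking moments about the centre O, the resisting moment is provided by the undrained shear strength acting along the arc:
M_R = c_u·L_a·R = 24·12.00·9.9 = 2851.2 kN·m/m
M_D = W·d = 550·2.45 = 1347.5 kN·m/m
FS = M_R / M_D = 2851.2 / 1347.5 = 2.116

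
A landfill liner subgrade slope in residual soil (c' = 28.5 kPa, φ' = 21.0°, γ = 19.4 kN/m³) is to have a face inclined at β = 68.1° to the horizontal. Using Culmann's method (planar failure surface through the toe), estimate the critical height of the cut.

H_c = 15.94 m

Culmann's analysis gives the critical failure plane at α_cr = (β + φ')/2 = (68.1 + 21.0)/2 = 44.5°, and the critical height
H_c = (4c'/γ) · sinβ cosφ' / [1 − cos(β − φ')]
    = (4·28.5/19.4) · sin68.1°·cos21.0° / [1 − cos(47.1°)]
    = 5.876 · 0.9278·0.9336 / [1 − 0.6807]
    = 5.876 · 0.8662 / 0.3193
    = 15.94 m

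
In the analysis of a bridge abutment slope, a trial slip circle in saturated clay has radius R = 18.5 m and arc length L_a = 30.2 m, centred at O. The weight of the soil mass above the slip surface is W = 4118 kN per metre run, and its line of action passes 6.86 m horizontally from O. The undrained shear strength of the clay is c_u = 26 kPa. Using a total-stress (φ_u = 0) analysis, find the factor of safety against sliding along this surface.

FS = 0.51

Taking moments about the centre O, the resisting moment is provided by the undrained shear strength acting along the arc:
M_R = c_u·L_a·R = 26·30.20·18.5 = 14526.2 kN·m/m
M_D = W·d = 4118·6.86 = 28249.5 kN·m/m
FS = M_R / M_D = 14526.2 / 28249.5 = 0.514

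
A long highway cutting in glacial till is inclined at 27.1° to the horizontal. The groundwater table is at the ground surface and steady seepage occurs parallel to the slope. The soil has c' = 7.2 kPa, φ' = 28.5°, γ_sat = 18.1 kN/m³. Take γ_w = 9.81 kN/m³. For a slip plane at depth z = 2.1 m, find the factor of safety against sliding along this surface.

With seepage parallel to the slope and the water table at the surface, the effective normal stress on the slip plane uses the buoyant unit weight γ' = γ_sat − γ_w while the driving shear stress uses γ_sat:
FS = [c' + γ' z cos²β tanφ'] / [γ_sat z sinβ cosβ]
γ' = 18.1 − 9.81 = 8.29 kN/m³
Numerator = 7.2 + 8.29·2.1·cos²27.1°·tan28.5° = 7.2 + 8.29·2.1·0.7925·0.5430 = 14.691 kPa
Denominator = 18.1·2.1·sin27.1°·cos27.1° = 18.1·2.1·0.4555·0.8902 = 15.414 kPa
FS = 14.691 / 15.414 = 0.953

FS = 0.95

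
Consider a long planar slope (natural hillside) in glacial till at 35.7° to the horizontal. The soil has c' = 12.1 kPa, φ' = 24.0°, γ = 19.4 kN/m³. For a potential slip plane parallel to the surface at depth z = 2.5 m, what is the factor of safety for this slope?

FS = 1.15

For an infinite slope with a slip plane parallel to the surface (no pore pressure): FS = [c' + γz cos²β tanφ'] / [γz sinβ cosβ].
γz = 19.4·2.5 = 48.50 kN/m²
Numerator = 12.1 + 48.50·cos²35.7°·tan24.0° = 12.1 + 48.50·0.6595·0.4452 = 26.341 kPa
Denominator = 48.50·sin35.7°·cos35.7° = 48.50·0.5835·0.8121 = 22.983 kPa
FS = 26.341 / 22.983 = 1.146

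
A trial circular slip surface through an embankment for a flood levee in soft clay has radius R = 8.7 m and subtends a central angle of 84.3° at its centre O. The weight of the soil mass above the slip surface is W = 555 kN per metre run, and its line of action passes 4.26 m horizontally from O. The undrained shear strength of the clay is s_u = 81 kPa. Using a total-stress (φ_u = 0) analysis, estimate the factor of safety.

Taking moments about the centre O, the resisting moment is provided by the undrained shear strength acting along the arc:
Arc length L_a = R·θ = 8.7·(84.3°·π/180) = 8.7·1.4713 = 12.80 m
M_R = s_u·L_a·R = 81·12.80·8.7 = 9020.5 kN·m/m
M_D = W·d = 555·4.26 = 2364.3 kN·m/m
FS = M_R / M_D = 9020.5 / 2364.3 = 3.815

FS = 3.82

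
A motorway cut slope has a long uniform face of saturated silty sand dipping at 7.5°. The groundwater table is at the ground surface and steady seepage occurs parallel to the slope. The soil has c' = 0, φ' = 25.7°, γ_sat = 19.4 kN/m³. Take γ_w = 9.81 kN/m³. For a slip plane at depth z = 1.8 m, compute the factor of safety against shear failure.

FS = 1.81

With seepage parallel to the slope and the water table at the surface, the effective normal stress on the slip plane uses the buoyant unit weight γ' = γ_sat − γ_w while the driving shear stress uses γ_sat:
FS = [c' + γ' z cos²β tanφ'] / [γ_sat z sinβ cosβ]
(For c' = 0 this reduces to FS = (γ'/γ_sat)·tanφ'/tanβ.)
γ' = 19.4 − 9.81 = 9.59 kN/m³
Numerator = 0.0 + 9.59·1.8·cos²7.5°·tan25.7° = 0.0 + 9.59·1.8·0.9830·0.4813 = 8.166 kPa
Denominator = 19.4·1.8·sin7.5°·cos7.5° = 19.4·1.8·0.1305·0.9914 = 4.519 kPa
FS = 8.166 / 4.519 = 1.807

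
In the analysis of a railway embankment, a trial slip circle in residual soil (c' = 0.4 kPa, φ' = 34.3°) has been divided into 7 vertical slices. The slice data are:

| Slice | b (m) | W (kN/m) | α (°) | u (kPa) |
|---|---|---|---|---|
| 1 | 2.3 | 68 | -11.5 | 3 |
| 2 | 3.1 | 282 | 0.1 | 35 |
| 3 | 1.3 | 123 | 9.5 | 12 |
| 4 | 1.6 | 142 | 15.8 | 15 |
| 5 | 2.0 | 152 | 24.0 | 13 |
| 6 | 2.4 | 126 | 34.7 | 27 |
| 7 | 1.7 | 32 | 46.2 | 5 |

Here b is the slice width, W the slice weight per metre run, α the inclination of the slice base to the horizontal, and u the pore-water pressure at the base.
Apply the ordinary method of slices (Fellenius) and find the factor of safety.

FS = 2.04

Ordinary method of slices: FS = Σ[c'·Δl_i + (W_i cosα_i − u_i·Δl_i)·tanφ'] / Σ W_i sinα_i, with Δl_i = b_i / cosα_i.
Slice 1: Δl = 2.3/cos(-11.5°) = 2.347 m; N'_1 = 68·cos(-11.5°) − 3·2.347 = 59.6; c'Δl = 0.94; W sinα = -13.6
Slice 2: Δl = 3.1/cos0.1° = 3.100 m; N'_2 = 282·cos0.1° − 35·3.100 = 173.5; c'Δl = 1.24; W sinα = 0.5
Slice 3: Δl = 1.3/cos9.5° = 1.318 m; N'_3 = 123·cos9.5° − 12·1.318 = 105.5; c'Δl = 0.53; W sinα = 20.3
Slice 4: Δl = 1.6/cos15.8° = 1.663 m; N'_4 = 142·cos15.8° − 15·1.663 = 111.7; c'Δl = 0.67; W sinα = 38.7
Slice 5: Δl = 2.0/cos24.0° = 2.189 m; N'_5 = 152·cos24.0° − 13·2.189 = 110.4; c'Δl = 0.88; W sinα = 61.8
Slice 6: Δl = 2.4/cos34.7° = 2.919 m; N'_6 = 126·cos34.7° − 27·2.919 = 24.8; c'Δl = 1.17; W sinα = 71.7
Slice 7: Δl = 1.7/cos46.2° = 2.456 m; N'_7 = 32·cos46.2° − 5·2.456 = 9.9; c'Δl = 0.98; W sinα = 23.1
Σc'Δl = 6.4 kN/m; ΣN' = 595.3 kN/m; ΣW sinα = 202.5 kN/m
Resisting = 6.4 + 595.3·tan34.3° = 6.4 + 406.1 = 412.5 kN/m
FS = 412.5 / 202.5 = 2.037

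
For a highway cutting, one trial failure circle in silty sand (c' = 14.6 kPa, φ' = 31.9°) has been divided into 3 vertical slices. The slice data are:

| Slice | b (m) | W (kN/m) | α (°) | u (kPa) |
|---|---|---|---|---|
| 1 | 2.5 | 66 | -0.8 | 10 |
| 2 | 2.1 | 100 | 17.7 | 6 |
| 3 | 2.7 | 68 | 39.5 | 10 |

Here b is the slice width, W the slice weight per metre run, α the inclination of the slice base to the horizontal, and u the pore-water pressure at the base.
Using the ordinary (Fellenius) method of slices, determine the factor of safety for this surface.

FS = 2.85

Ordinary method of slices: FS = Σ[c'·Δl_i + (W_i cosα_i − u_i·Δl_i)·tanφ'] / Σ W_i sinα_i, with Δl_i = b_i / cosα_i.
Slice 1: Δl = 2.5/cos(-0.8°) = 2.500 m; N'_1 = 66·cos(-0.8°) − 10·2.500 = 41.0; c'Δl = 36.50; W sinα = -0.9
Slice 2: Δl = 2.1/cos17.7° = 2.204 m; N'_2 = 100·cos17.7° − 6·2.204 = 82.0; c'Δl = 32.18; W sinα = 30.4
Slice 3: Δl = 2.7/cos39.5° = 3.499 m; N'_3 = 68·cos39.5° − 10·3.499 = 17.5; c'Δl = 51.09; W sinα = 43.3
Σc'Δl = 119.8 kN/m; ΣN' = 140.5 kN/m; ΣW sinα = 72.7 kN/m
Resisting = 119.8 + 140.5·tan31.9° = 119.8 + 87.5 = 207.2 kN/m
FS = 207.2 / 72.7 = 2.849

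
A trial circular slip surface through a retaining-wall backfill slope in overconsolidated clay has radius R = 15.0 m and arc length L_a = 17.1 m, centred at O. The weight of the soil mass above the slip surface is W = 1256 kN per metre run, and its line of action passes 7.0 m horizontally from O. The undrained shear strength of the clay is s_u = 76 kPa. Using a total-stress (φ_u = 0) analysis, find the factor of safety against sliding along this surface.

FS = 2.22

Taking moments about the centre O, the resisting moment is provided by the undrained shear strength acting along the arc:
M_R = s_u·L_a·R = 76·17.10·15.0 = 19494.0 kN·m/m
M_D = W·d = 1256·7.0 = 8792.0 kN·m/m
FS = M_R / M_D = 19494.0 / 8792.0 = 2.217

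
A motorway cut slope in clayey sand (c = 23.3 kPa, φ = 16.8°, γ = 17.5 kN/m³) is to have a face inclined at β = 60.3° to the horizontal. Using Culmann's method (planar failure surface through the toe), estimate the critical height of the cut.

Culmann's analysis gives the critical failure plane at α_cr = (β + φ)/2 = (60.3 + 16.8)/2 = 38.5°, and the critical height
H_c = (4c/γ) · sinβ cosφ / [1 − cos(β − φ)]
    = (4·23.3/17.5) · sin60.3°·cos16.8° / [1 − cos(43.5°)]
    = 5.326 · 0.8686·0.9573 / [1 − 0.7254]
    = 5.326 · 0.8316 / 0.2746
    = 16.13 m

H_c = 16.13 m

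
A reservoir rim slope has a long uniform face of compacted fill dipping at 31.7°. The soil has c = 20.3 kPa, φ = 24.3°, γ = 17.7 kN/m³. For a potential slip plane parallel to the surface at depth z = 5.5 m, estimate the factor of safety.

For an infinite slope with a slip plane parallel to the surface (no pore pressure): FS = [c + γz cos²β tanφ] / [γz sinβ cosβ].
γz = 17.7·5.5 = 97.35 kN/m²
Numerator = 20.3 + 97.35·cos²31.7°·tan24.3° = 20.3 + 97.35·0.7239·0.4515 = 52.118 kPa
Denominator = 97.35·sin31.7°·cos31.7° = 97.35·0.5255·0.8508 = 43.523 kPa
FS = 52.118 / 43.523 = 1.197

FS = 1.20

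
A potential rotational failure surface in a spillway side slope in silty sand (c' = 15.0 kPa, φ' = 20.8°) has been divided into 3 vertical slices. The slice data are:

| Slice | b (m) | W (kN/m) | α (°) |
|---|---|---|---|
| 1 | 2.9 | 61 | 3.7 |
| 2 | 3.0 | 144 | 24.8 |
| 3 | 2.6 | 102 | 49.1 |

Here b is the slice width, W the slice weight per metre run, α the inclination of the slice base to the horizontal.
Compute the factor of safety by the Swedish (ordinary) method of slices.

FS = 1.77

Ordinary method of slices: FS = Σ[c'·Δl_i + (W_i cosα_i)·tanφ'] / Σ W_i sinα_i, with Δl_i = b_i / cosα_i.
Slice 1: Δl = 2.9/cos3.7° = 2.906 m; N'_1 = 61·cos3.7° = 60.9; c'Δl = 43.59; W sinα = 3.9
Slice 2: Δl = 3.0/cos24.8° = 3.305 m; N'_2 = 144·cos24.8° = 130.7; c'Δl = 49.57; W sinα = 60.4
Slice 3: Δl = 2.6/cos49.1° = 3.971 m; N'_3 = 102·cos49.1° = 66.8; c'Δl = 59.57; W sinα = 77.1
Σc'Δl = 152.7 kN/m; ΣN' = 258.4 kN/m; ΣW sinα = 141.4 kN/m
Resisting = 152.7 + 258.4·tan20.8° = 152.7 + 98.1 = 250.9 kN/m
FS = 250.9 / 141.4 = 1.774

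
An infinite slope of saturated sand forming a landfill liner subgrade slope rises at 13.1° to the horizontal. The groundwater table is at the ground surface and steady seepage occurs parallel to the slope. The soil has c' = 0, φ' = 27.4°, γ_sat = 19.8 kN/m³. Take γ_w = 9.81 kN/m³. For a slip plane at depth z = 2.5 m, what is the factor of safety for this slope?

FS = 1.12

With seepage parallel to the slope and the water table at the surface, the effective normal stress on the slip plane uses the buoyant unit weight γ' = γ_sat − γ_w while the driving shear stress uses γ_sat:
FS = [c' + γ' z cos²β tanφ'] / [γ_sat z sinβ cosβ]
(For c' = 0 this reduces to FS = (γ'/γ_sat)·tanφ'/tanβ.)
γ' = 19.8 − 9.81 = 9.99 kN/m³
Numerator = 0.0 + 9.99·2.5·cos²13.1°·tan27.4° = 0.0 + 9.99·2.5·0.9486·0.5184 = 12.281 kPa
Denominator = 19.8·2.5·sin13.1°·cos13.1° = 19.8·2.5·0.2267·0.9740 = 10.927 kPa
FS = 12.281 / 10.927 = 1.124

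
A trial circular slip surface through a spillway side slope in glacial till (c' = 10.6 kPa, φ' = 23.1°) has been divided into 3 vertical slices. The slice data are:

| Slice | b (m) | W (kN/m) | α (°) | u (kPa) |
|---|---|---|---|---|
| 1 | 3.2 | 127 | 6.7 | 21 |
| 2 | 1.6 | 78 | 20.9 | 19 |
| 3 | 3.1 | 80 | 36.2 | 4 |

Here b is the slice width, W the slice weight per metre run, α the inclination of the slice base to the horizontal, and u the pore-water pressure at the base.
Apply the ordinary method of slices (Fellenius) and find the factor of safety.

Ordinary method of slices: FS = Σ[c'·Δl_i + (W_i cosα_i − u_i·Δl_i)·tanφ'] / Σ W_i sinα_i, with Δl_i = b_i / cosα_i.
Slice 1: Δl = 3.2/cos6.7° = 3.222 m; N'_1 = 127·cos6.7° − 21·3.222 = 58.5; c'Δl = 34.15; W sinα = 14.8
Slice 2: Δl = 1.6/cos20.9° = 1.713 m; N'_2 = 78·cos20.9° − 19·1.713 = 40.3; c'Δl = 18.15; W sinα = 27.8
Slice 3: Δl = 3.1/cos36.2° = 3.842 m; N'_3 = 80·cos36.2° − 4·3.842 = 49.2; c'Δl = 40.72; W sinα = 47.2
Σc'Δl = 93.0 kN/m; ΣN' = 148.0 kN/m; ΣW sinα = 89.9 kN/m
Resisting = 93.0 + 148.0·tan23.1° = 93.0 + 63.1 = 156.2 kN/m
FS = 156.2 / 89.9 = 1.737

FS = 1.74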